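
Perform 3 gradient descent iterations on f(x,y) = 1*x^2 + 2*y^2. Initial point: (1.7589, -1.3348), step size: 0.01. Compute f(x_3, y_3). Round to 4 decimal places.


Gradient descent on f(x,y) = 1*x^2 + 2*y^2.
Starting point: (1.7589, -1.3348), alpha = 0.01
Step 1: grad_x = 2*1*1.7589 = 3.5178, grad_y = 2*2*-1.3348 = -5.3392
  x_1 = 1.7589 - 0.01*3.5178 = 1.7237
  y_1 = -1.3348 - 0.01*-5.3392 = -1.2814
Step 2: grad_x = 2*1*1.7237 = 3.4474, grad_y = 2*2*-1.2814 = -5.1256
  x_2 = 1.7237 - 0.01*3.4474 = 1.6892
  y_2 = -1.2814 - 0.01*-5.1256 = -1.2302
Step 3: grad_x = 2*1*1.6892 = 3.3785, grad_y = 2*2*-1.2302 = -4.9206
  x_3 = 1.6892 - 0.01*3.3785 = 1.6555
  y_3 = -1.2302 - 0.01*-4.9206 = -1.1809
f(1.6555, -1.1809) = 1*1.6555^2 + 2*(-1.1809)^2 = 5.5298


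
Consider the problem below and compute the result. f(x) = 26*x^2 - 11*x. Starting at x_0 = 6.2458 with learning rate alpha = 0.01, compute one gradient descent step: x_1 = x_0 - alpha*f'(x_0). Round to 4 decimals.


We compute the gradient at x_0 and apply the update.
f'(x) = 52*x - 11
f'(6.2458) = 52*6.2458 - 11 = 313.7816
x_1 = 6.2458 - 0.01*313.7816 = 3.108


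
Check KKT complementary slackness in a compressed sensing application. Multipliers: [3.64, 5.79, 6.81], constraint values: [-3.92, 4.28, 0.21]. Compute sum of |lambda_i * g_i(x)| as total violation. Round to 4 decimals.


KKT complementary slackness check:
lambda_1 * g_1 = 3.64 * -3.92 = -14.2688
lambda_2 * g_2 = 5.79 * 4.28 = 24.7812
lambda_3 * g_3 = 6.81 * 0.21 = 1.4301
Total violation = 14.2688 + 24.7812 + 1.4301 = 40.4801


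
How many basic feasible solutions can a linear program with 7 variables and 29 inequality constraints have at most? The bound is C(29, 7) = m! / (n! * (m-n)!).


Each vertex corresponds to some choice of n active constraints out of m, so the number of vertices is at most C(m, n) = m! / (n!(m-n)!).
m = 29, n = 7
Numerator: 29 * 28 * 27 * 26 * 25 * 24 * 23
Denominator: 7! = 5040
C(29, 7) = 1560780


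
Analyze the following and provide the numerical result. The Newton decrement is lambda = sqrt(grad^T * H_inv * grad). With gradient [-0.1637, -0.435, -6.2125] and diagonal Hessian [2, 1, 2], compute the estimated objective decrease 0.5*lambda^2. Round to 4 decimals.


Step 1: H is diagonal, so H^(-1) * g = [-0.0819, -0.435, -3.1063].
Step 2: g^T H^(-1) g = sum_i g_i^2 / H_ii
  = (-0.1637)^2/2 + (-0.435)^2/1 + (-6.2125)^2/2
  = 0.0134 + 0.1892 + 19.2976 = 19.5002
Step 3: Objective decrease = 0.5 * g^T H^(-1) g = 9.7501


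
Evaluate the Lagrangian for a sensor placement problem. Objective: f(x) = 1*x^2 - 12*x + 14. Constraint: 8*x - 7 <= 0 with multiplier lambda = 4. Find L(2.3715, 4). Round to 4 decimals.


Step 1: Evaluate f(x).
f(2.3715) = 1*2.3715^2 - 12*2.3715 + 14 = -8.834
Step 2: Evaluate g(x).
g(2.3715) = 8*2.3715 - 7 = 11.972
Step 3: Compute Lagrangian.
L = -8.834 + 4*11.972 = 39.054


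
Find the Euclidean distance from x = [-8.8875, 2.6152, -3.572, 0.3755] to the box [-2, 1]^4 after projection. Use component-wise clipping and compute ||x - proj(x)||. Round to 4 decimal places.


Project each component onto [-2, 1].
clip(-8.8875) = -2.0, clip(2.6152) = 1.0, clip(-3.572) = -2.0, clip(0.3755) = 0.3755
Projection = [-2.0, 1.0, -2.0, 0.3755]
Squared diffs: [47.4377, 2.6089, 2.4712, 0.0]
Distance = sqrt(52.5178) = 7.2469


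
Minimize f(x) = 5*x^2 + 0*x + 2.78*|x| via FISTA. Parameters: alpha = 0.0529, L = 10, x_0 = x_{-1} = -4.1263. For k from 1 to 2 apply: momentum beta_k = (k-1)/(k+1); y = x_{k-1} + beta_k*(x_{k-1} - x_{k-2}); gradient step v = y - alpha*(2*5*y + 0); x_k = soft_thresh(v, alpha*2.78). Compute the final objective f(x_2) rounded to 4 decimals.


FISTA on f(x) = 5*x^2 + 0*x + 2.78*|x|
L = 10, alpha = 0.0529
Iteration 1: beta = 0.0, y = -4.1263 + 0.0*(-4.1263 + 4.1263) = -4.1263
  grad(y) = -41.263, v = y - alpha*grad = -1.9435
  prox(v) = soft_thresh(-1.9435, 0.1471) = -1.7964
Iteration 2: beta = 0.3333, y = -1.7964 + 0.3333*(-1.7964 + 4.1263) = -1.0198
  grad(y) = -10.198, v = y - alpha*grad = -0.4803
  prox(v) = soft_thresh(-0.4803, 0.1471) = -0.3333
f(x_2) = 5*(-0.3333)^2 + 0*(-0.3333) + 2.78*|-0.3333| = 1.4818


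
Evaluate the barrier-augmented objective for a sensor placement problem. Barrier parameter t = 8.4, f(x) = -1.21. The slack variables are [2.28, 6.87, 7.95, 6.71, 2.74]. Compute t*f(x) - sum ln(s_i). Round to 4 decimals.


Step 1: Compute log-barrier.
ln values: [0.8242, 1.9272, 2.0732, 1.9036, 1.008]
phi = -(0.8242 + 1.9272 + 2.0732 + 1.9036 + 1.008) = -7.7361
Step 2: Compute augmented objective.
t*f(x) = 8.4*-1.21 = -10.164
Total = -10.164 - 7.7361 = -17.9001


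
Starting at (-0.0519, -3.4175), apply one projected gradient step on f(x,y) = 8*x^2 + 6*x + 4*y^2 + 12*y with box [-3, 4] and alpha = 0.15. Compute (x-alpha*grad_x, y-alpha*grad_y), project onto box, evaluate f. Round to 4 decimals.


Step 1: Compute gradient at (-0.0519, -3.4175).
grad_x = 2*8*-0.0519 + 6 = 5.1696
grad_y = 2*4*-3.4175 + 12 = -15.34
Step 2: Gradient step.
x_raw = -0.0519 - 0.15*5.1696 = -0.8273
y_raw = -3.4175 - 0.15*-15.34 = -1.1165
Step 3: Project onto [-3, 4].
x_proj = clip(-0.8273) = -0.8273
y_proj = clip(-1.1165) = -1.1165
Step 4: Evaluate f.
f(-0.8273, -1.1165) = -7.8998


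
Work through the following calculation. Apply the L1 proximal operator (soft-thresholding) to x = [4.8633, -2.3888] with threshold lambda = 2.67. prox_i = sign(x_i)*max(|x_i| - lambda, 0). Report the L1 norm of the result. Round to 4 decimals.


Soft-thresholding with lambda = 2.67:
prox(4.8633) = sign(4.8633)*max(|4.8633| - 2.67, 0) = 2.1933
prox(-2.3888) = sign(-2.3888)*max(|-2.3888| - 2.67, 0) = 0.0
prox(x) = [2.1933, 0.0]
||prox(x)||_1 = 2.1933 + 0.0 = 2.1933


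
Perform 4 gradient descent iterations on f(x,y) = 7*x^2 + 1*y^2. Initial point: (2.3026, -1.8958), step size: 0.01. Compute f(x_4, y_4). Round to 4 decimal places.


Gradient descent on f(x,y) = 7*x^2 + 1*y^2.
Starting point: (2.3026, -1.8958), alpha = 0.01
Step 1: grad_x = 2*7*2.3026 = 32.2364, grad_y = 2*1*-1.8958 = -3.7916
  x_1 = 2.3026 - 0.01*32.2364 = 1.9802
  y_1 = -1.8958 - 0.01*-3.7916 = -1.8579
Step 2: grad_x = 2*7*1.9802 = 27.7233, grad_y = 2*1*-1.8579 = -3.7158
  x_2 = 1.9802 - 0.01*27.7233 = 1.703
  y_2 = -1.8579 - 0.01*-3.7158 = -1.8207
Step 3: grad_x = 2*7*1.703 = 23.842, grad_y = 2*1*-1.8207 = -3.6415
  x_3 = 1.703 - 0.01*23.842 = 1.4646
  y_3 = -1.8207 - 0.01*-3.6415 = -1.7843
Step 4: grad_x = 2*7*1.4646 = 20.5042, grad_y = 2*1*-1.7843 = -3.5686
  x_4 = 1.4646 - 0.01*20.5042 = 1.2595
  y_4 = -1.7843 - 0.01*-3.5686 = -1.7486
f(1.2595, -1.7486) = 7*1.2595^2 + 1*(-1.7486)^2 = 14.1628


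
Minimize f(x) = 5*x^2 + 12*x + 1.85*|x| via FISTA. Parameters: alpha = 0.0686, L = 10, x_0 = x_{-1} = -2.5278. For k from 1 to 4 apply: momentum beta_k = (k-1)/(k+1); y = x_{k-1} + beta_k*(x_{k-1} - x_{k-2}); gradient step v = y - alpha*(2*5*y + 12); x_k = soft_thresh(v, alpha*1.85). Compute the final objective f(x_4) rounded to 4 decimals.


FISTA on f(x) = 5*x^2 + 12*x + 1.85*|x|
L = 10, alpha = 0.0686
Iteration 1: beta = 0.0, y = -2.5278 + 0.0*(-2.5278 + 2.5278) = -2.5278
  grad(y) = -13.278, v = y - alpha*grad = -1.6169
  prox(v) = soft_thresh(-1.6169, 0.1269) = -1.49
Iteration 2: beta = 0.3333, y = -1.49 + 0.3333*(-1.49 + 2.5278) = -1.1441
  grad(y) = 0.5591, v = y - alpha*grad = -1.1824
  prox(v) = soft_thresh(-1.1824, 0.1269) = -1.0555
Iteration 3: beta = 0.5, y = -1.0555 + 0.5*(-1.0555 + 1.49) = -0.8383
  grad(y) = 3.6171, v = y - alpha*grad = -1.0864
  prox(v) = soft_thresh(-1.0864, 0.1269) = -0.9595
Iteration 4: beta = 0.6, y = -0.9595 + 0.6*(-0.9595 + 1.0555) = -0.9019
  grad(y) = 2.981, v = y - alpha*grad = -1.1064
  prox(v) = soft_thresh(-1.1064, 0.1269) = -0.9795
f(x_4) = 5*(-0.9795)^2 + 12*(-0.9795) + 1.85*|-0.9795| = -5.1448


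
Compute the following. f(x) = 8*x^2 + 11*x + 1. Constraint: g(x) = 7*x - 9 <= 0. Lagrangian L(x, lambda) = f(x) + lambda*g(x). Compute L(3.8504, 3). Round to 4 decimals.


Step 1: Evaluate f(x).
f(3.8504) = 8*3.8504^2 + 11*3.8504 + 1 = 161.959
Step 2: Evaluate g(x).
g(3.8504) = 7*3.8504 - 9 = 17.9528
Step 3: Compute Lagrangian.
L = 161.959 + 3*17.9528 = 215.8174


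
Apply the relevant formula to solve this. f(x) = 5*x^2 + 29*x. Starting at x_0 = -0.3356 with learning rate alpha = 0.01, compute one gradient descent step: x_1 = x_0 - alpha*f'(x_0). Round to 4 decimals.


We compute the gradient at x_0 and apply the update.
f'(x) = 10*x + 29
f'(-0.3356) = 10*-0.3356 + 29 = 25.644
x_1 = -0.3356 - 0.01*25.644 = -0.592


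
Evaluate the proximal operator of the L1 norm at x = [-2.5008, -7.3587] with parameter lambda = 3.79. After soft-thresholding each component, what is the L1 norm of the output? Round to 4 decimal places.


Soft-thresholding with lambda = 3.79:
prox(-2.5008) = sign(-2.5008)*max(|-2.5008| - 3.79, 0) = 0.0
prox(-7.3587) = sign(-7.3587)*max(|-7.3587| - 3.79, 0) = -3.5687
prox(x) = [0.0, -3.5687]
||prox(x)||_1 = 0.0 + 3.5687 = 3.5687


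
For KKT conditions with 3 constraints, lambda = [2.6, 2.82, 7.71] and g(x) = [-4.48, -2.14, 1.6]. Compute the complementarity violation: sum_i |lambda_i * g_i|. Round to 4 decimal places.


KKT complementary slackness check:
lambda_1 * g_1 = 2.6 * -4.48 = -11.648
lambda_2 * g_2 = 2.82 * -2.14 = -6.0348
lambda_3 * g_3 = 7.71 * 1.6 = 12.336
Total violation = 11.648 + 6.0348 + 12.336 = 30.0188


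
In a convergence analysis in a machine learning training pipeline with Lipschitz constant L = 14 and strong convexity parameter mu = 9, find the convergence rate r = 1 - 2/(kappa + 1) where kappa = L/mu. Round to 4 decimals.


Step 1: Compute the condition number.
kappa = L/mu = 14/9 = 1.5556
Step 2: Compute the convergence rate.
r = 1 - 2/(kappa + 1) = 1 - 2*mu/(L + mu) = (L - mu)/(L + mu) = 5/23 = 0.2174


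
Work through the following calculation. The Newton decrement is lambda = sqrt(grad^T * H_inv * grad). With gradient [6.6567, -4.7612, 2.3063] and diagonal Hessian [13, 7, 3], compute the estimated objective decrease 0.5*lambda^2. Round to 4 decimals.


Step 1: H is diagonal, so H^(-1) * g = [0.5121, -0.6802, 0.7688].
Step 2: g^T H^(-1) g = sum_i g_i^2 / H_ii
  = (6.6567)^2/13 + (-4.7612)^2/7 + (2.3063)^2/3
  = 3.4086 + 3.2384 + 1.773 = 8.42
Step 3: Objective decrease = 0.5 * g^T H^(-1) g = 4.21


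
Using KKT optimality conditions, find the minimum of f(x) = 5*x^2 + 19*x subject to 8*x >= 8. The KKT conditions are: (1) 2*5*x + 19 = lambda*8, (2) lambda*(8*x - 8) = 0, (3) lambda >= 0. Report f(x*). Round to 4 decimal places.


Step 1: Try lambda = 0 (constraint inactive).
x_unc = -19/(2*5) = -1.9
Check: 8*-1.9 = -15.2 < 8 -- violated!
Step 2: Constraint must be active: 8*x = 8
x* = 8/8 = 1.0
lambda = (2*5*1.0 + 19)/8 = 3.625
Step 3: Compute optimal value.
f(x*) = 5*1.0^2 + 19*1.0 = 24.0


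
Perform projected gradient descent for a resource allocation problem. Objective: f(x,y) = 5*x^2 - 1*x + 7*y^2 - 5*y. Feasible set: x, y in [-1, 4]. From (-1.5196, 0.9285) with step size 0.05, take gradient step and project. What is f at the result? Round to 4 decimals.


Step 1: Compute gradient at (-1.5196, 0.9285).
grad_x = 2*5*-1.5196 - 1 = -16.196
grad_y = 2*7*0.9285 - 5 = 7.999
Step 2: Gradient step.
x_raw = -1.5196 - 0.05*-16.196 = -0.7098
y_raw = 0.9285 - 0.05*7.999 = 0.5286
Step 3: Project onto [-1, 4].
x_proj = clip(-0.7098) = -0.7098
y_proj = clip(0.5286) = 0.5286
Step 4: Evaluate f.
f(-0.7098, 0.5286) = 2.5417


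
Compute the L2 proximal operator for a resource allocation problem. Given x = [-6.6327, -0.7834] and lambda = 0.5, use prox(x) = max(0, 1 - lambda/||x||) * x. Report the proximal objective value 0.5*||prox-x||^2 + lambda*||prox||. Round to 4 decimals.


Step 1: Compute ||x||.
||x|| = 6.6788
Step 2: Compute scaling factor.
scale = max(0, 1 - 0.5/6.6788) = 0.9251
Step 3: prox(x) = [-6.1362, -0.7248]
||prox(x)|| = 6.1788
Step 4: Proximal objective.
0.5*||prox-x||^2 = 0.125
lambda*||prox|| = 3.0894
Total = 3.2144


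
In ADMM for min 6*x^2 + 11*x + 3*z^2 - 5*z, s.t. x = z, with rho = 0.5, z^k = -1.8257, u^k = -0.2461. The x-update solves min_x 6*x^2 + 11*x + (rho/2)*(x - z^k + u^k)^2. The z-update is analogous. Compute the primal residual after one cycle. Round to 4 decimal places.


ADMM iteration with rho = 0.5, z^k = -1.8257, u^k = -0.2461
Step 1: x-update.
Minimize 6*x^2 + 11*x + (0.5/2)*(x + 1.8257 - 0.2461)^2
FOC: (2*6 + 0.5)*x = -11 + 0.5*(-1.8257 + 0.2461)
x^{k+1} = -0.9432
Step 2: z-update.
Minimize 3*z^2 - 5*z + (0.5/2)*(-0.9432 - z - 0.2461)^2
FOC: (2*3 + 0.5)*z = 5 + 0.5*(-0.9432 - 0.2461)
z^{k+1} = 0.6777
Step 3: u-update.
u^{k+1} = -0.2461 - 0.9432 - 0.6777 = -1.867
Step 4: Primal residual = |-0.9432 - 0.6777| = 1.6209


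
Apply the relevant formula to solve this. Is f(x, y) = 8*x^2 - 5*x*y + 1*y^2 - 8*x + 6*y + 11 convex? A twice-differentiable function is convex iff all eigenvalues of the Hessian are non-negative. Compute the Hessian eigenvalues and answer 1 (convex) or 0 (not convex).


The Hessian of f(x,y) = 8*x^2 - 5*x*y + 1*y^2 - 8*x + 6*y + 11 is:
H = [[16, -5], [-5, 2]]
Trace = 16 + 2 = 18
Determinant = 16*2 - (-5)^2 = 7
Discriminant = (18)^2 - 4*7 = 296.0
Eigenvalues: lambda_1 = 0.3977, lambda_2 = 17.6023
The function is convex.

1


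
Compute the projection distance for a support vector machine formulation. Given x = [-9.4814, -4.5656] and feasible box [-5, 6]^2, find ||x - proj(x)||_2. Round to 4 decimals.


Project each component onto [-5, 6].
clip(-9.4814) = -5.0, clip(-4.5656) = -4.5656
Projection = [-5.0, -4.5656]
Squared diffs: [20.0829, 0.0]
Distance = sqrt(20.0829) = 4.4814


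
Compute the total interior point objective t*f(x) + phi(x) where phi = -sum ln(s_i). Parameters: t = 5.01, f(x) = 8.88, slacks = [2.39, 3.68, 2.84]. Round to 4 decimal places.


Step 1: Compute log-barrier.
ln values: [0.8713, 1.3029, 1.0438]
phi = -(0.8713 + 1.3029 + 1.0438) = -3.218
Step 2: Compute augmented objective.
t*f(x) = 5.01*8.88 = 44.4888
Total = 44.4888 - 3.218 = 41.2708


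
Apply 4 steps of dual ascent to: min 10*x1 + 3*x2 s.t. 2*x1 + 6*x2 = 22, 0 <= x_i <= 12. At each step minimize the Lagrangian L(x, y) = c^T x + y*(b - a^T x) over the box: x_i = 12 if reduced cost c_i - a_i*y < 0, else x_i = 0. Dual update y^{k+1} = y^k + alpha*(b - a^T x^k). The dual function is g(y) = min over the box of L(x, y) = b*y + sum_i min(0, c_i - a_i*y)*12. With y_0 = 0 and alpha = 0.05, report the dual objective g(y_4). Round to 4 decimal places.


Dual ascent for LP: min 10*x1 + 3*x2, 2*x1 + 6*x2 = 22, 0 <= x_i <= 12
Step 1: y^k = 0.0, reduced costs: (10.0, 3.0)
  x^k = (0.0, 0.0), subgradient = b - a^T x = 22.0
  y^{k+1} = 0.0 + 0.05*22.0 = 1.1
Step 2: y^k = 1.1, reduced costs: (7.8, -3.6)
  x^k = (0.0, 12.0), subgradient = b - a^T x = -50.0
  y^{k+1} = 1.1 + 0.05*-50.0 = -1.4
Step 3: y^k = -1.4, reduced costs: (12.8, 11.4)
  x^k = (0.0, 0.0), subgradient = b - a^T x = 22.0
  y^{k+1} = -1.4 + 0.05*22.0 = -0.3
Step 4: y^k = -0.3, reduced costs: (10.6, 4.8)
  x^k = (0.0, 0.0), subgradient = b - a^T x = 22.0
  y^{k+1} = -0.3 + 0.05*22.0 = 0.8
Dual objective at y_4 = 0.8: reduced costs (8.4, -1.8), box minimizer x = (0.0, 12.0)
g(y_4) = b*y + (c1 - a1*y)*x1 + (c2 - a2*y)*x2 = 22*0.8 + 8.4*0.0 + (-1.8)*12.0 = 17.6 + 0.0 - 21.6 = -4.0


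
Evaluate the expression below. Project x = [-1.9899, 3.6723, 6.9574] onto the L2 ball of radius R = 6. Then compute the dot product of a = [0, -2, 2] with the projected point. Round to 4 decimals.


Step 1: Compute ||x|| (intermediates to 6 decimals).
||x|| = sqrt((-1.9899)^2 + 3.6723^2 + 6.9574^2) = 8.114857
Step 2: Project.
Since ||x|| > R, scale = R/||x|| = 6/8.114857 = 0.739385, proj(x) = scale * x
proj(x) = [-1.471302, 2.715244, 5.144197]
Step 3: Dot product.
a^T * proj(x) = 0*(-1.471302) - 2*2.715244 + 2*5.144197 = 4.8579


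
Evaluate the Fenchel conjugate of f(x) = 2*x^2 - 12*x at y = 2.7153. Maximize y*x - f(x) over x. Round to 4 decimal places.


f*(y) = sup_x {y*x - a*x^2 - b*x} = sup_x {(y-b)*x - a*x^2}
FOC: (y - b) - 2a*x = 0 => x* = (y - b)/(2a)
x* = (2.7153 + 12)/(2*2) = 3.6788
f*(2.7153) = (y-b)^2/(4a) = (2.7153 + 12)^2/(4*2)
= 216.5401/8 = 27.0675


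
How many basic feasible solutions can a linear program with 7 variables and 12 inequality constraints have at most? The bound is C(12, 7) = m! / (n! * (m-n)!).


Each vertex corresponds to some choice of n active constraints out of m, so the number of vertices is at most C(m, n) = m! / (n!(m-n)!).
m = 12, n = 7
Numerator: 12 * 11 * 10 * 9 * 8 * 7 * 6
Denominator: 7! = 5040
C(12, 7) = 792


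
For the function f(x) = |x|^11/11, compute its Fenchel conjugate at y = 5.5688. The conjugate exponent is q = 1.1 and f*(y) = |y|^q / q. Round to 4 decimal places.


The conjugate exponent q satisfies 1/p + 1/q = 1.
p = 11, so q = 11/(11 - 1) = 1.1
|y|^q = 5.5688^1.1 = 6.6121
f*(5.5688) = 6.6121 / 1.1 = 6.011


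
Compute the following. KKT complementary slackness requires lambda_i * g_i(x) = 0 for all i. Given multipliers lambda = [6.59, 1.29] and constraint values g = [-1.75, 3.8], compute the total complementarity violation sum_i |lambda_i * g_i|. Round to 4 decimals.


KKT complementary slackness check:
lambda_1 * g_1 = 6.59 * -1.75 = -11.5325
lambda_2 * g_2 = 1.29 * 3.8 = 4.902
Total violation = 11.5325 + 4.902 = 16.4345


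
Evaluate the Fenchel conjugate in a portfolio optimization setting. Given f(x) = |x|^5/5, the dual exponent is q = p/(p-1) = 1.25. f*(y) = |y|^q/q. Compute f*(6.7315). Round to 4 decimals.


The conjugate exponent q satisfies 1/p + 1/q = 1.
p = 5, so q = 5/(5 - 1) = 1.25
|y|^q = 6.7315^1.25 = 10.8428
f*(6.7315) = 10.8428 / 1.25 = 8.6742


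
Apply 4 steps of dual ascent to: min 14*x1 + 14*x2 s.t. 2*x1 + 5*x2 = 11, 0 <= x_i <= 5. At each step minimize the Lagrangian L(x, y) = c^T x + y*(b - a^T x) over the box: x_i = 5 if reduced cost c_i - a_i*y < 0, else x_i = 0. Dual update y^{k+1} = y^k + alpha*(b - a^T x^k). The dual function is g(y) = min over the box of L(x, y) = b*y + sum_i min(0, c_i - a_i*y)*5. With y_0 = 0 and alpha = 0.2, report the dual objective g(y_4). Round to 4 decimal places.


Dual ascent for LP: min 14*x1 + 14*x2, 2*x1 + 5*x2 = 11, 0 <= x_i <= 5
Step 1: y^k = 0.0, reduced costs: (14.0, 14.0)
  x^k = (0.0, 0.0), subgradient = b - a^T x = 11.0
  y^{k+1} = 0.0 + 0.2*11.0 = 2.2
Step 2: y^k = 2.2, reduced costs: (9.6, 3.0)
  x^k = (0.0, 0.0), subgradient = b - a^T x = 11.0
  y^{k+1} = 2.2 + 0.2*11.0 = 4.4
Step 3: y^k = 4.4, reduced costs: (5.2, -8.0)
  x^k = (0.0, 5.0), subgradient = b - a^T x = -14.0
  y^{k+1} = 4.4 + 0.2*-14.0 = 1.6
Step 4: y^k = 1.6, reduced costs: (10.8, 6.0)
  x^k = (0.0, 0.0), subgradient = b - a^T x = 11.0
  y^{k+1} = 1.6 + 0.2*11.0 = 3.8
Dual objective at y_4 = 3.8: reduced costs (6.4, -5.0), box minimizer x = (0.0, 5.0)
g(y_4) = b*y + (c1 - a1*y)*x1 + (c2 - a2*y)*x2 = 11*3.8 + 6.4*0.0 + (-5.0)*5.0 = 41.8 + 0.0 - 25.0 = 16.8


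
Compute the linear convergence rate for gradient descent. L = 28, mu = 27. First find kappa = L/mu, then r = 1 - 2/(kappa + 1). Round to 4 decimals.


Step 1: Compute the condition number.
kappa = L/mu = 28/27 = 1.037
Step 2: Compute the convergence rate.
r = 1 - 2/(kappa + 1) = 1 - 2*mu/(L + mu) = (L - mu)/(L + mu) = 1/55 = 0.0182


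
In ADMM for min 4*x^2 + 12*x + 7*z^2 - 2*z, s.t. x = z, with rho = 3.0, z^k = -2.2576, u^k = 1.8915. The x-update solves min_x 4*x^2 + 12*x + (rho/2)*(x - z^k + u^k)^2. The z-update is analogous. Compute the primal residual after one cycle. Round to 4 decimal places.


ADMM iteration with rho = 3.0, z^k = -2.2576, u^k = 1.8915
Step 1: x-update.
Minimize 4*x^2 + 12*x + (3.0/2)*(x + 2.2576 + 1.8915)^2
FOC: (2*4 + 3.0)*x = -12 + 3.0*(-2.2576 - 1.8915)
x^{k+1} = -2.2225
Step 2: z-update.
Minimize 7*z^2 - 2*z + (3.0/2)*(-2.2225 - z + 1.8915)^2
FOC: (2*7 + 3.0)*z = 2 + 3.0*(-2.2225 + 1.8915)
z^{k+1} = 0.0592
Step 3: u-update.
u^{k+1} = 1.8915 - 2.2225 - 0.0592 = -0.3902
Step 4: Primal residual = |-2.2225 - 0.0592| = 2.2817


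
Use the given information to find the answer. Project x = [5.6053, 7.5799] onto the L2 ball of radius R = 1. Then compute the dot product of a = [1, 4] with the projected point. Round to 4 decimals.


Step 1: Compute ||x|| (intermediates to 6 decimals).
||x|| = sqrt(5.6053^2 + 7.5799^2) = 9.427315
Step 2: Project.
Since ||x|| > R, scale = R/||x|| = 1/9.427315 = 0.106075, proj(x) = scale * x
proj(x) = [0.594582, 0.804038]
Step 3: Dot product.
a^T * proj(x) = 1*0.594582 + 4*0.804038 = 3.8107


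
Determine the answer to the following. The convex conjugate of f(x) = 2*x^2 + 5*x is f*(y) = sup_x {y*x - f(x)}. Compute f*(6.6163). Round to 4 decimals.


f*(y) = sup_x {y*x - a*x^2 - b*x} = sup_x {(y-b)*x - a*x^2}
FOC: (y - b) - 2a*x = 0 => x* = (y - b)/(2a)
x* = (6.6163 - 5)/(2*2) = 0.4041
f*(6.6163) = (y-b)^2/(4a) = (6.6163 - 5)^2/(4*2)
= 2.6124/8 = 0.3266


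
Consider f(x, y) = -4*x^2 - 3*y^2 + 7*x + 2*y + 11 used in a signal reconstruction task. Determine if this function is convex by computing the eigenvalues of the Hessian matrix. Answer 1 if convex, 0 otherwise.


The Hessian of f(x,y) = -4*x^2 - 3*y^2 + 7*x + 2*y + 11 is:
H = [[-8, 0], [0, -6]]
Trace = -8 - 6 = -14
Determinant = -8*-6 - (0)^2 = 48
Discriminant = (-14)^2 - 4*48 = 4.0
Eigenvalues: lambda_1 = -8.0, lambda_2 = -6.0
The function is not convex.

0


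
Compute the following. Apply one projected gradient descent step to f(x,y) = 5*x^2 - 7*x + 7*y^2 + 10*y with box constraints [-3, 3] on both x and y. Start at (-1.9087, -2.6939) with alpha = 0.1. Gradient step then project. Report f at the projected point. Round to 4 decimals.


Step 1: Compute gradient at (-1.9087, -2.6939).
grad_x = 2*5*-1.9087 - 7 = -26.087
grad_y = 2*7*-2.6939 + 10 = -27.7146
Step 2: Gradient step.
x_raw = -1.9087 - 0.1*-26.087 = 0.7
y_raw = -2.6939 - 0.1*-27.7146 = 0.0776
Step 3: Project onto [-3, 3].
x_proj = clip(0.7) = 0.7
y_proj = clip(0.0776) = 0.0776
Step 4: Evaluate f.
f(0.7, 0.0776) = -1.6323


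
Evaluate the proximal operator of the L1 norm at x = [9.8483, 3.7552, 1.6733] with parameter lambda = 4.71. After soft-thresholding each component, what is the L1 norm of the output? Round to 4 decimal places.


Soft-thresholding with lambda = 4.71:
prox(9.8483) = sign(9.8483)*max(|9.8483| - 4.71, 0) = 5.1383
prox(3.7552) = sign(3.7552)*max(|3.7552| - 4.71, 0) = 0.0
prox(1.6733) = sign(1.6733)*max(|1.6733| - 4.71, 0) = 0.0
prox(x) = [5.1383, 0.0, 0.0]
||prox(x)||_1 = 5.1383 + 0.0 + 0.0 = 5.1383


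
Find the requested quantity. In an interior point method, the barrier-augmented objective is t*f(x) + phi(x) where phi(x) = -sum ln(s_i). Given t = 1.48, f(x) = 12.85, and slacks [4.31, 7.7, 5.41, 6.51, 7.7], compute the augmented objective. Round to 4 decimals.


Step 1: Compute log-barrier.
ln values: [1.4609, 2.0412, 1.6882, 1.8733, 2.0412]
phi = -(1.4609 + 2.0412 + 1.6882 + 1.8733 + 2.0412) = -9.105
Step 2: Compute augmented objective.
t*f(x) = 1.48*12.85 = 19.018
Total = 19.018 - 9.105 = 9.913


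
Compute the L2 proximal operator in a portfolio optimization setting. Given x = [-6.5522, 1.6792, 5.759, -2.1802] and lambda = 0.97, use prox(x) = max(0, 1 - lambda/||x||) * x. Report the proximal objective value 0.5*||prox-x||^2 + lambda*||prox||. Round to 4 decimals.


Step 1: Compute ||x||.
||x|| = 9.1472
Step 2: Compute scaling factor.
scale = max(0, 1 - 0.97/9.1472) = 0.894
Step 3: prox(x) = [-5.8574, 1.5011, 5.1483, -1.949]
||prox(x)|| = 8.1772
Step 4: Proximal objective.
0.5*||prox-x||^2 = 0.4705
lambda*||prox|| = 7.9319
Total = 8.4023


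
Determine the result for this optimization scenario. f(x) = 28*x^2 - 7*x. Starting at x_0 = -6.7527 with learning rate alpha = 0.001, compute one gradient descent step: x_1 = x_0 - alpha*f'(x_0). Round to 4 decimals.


We compute the gradient at x_0 and apply the update.
f'(x) = 56*x - 7
f'(-6.7527) = 56*-6.7527 - 7 = -385.1512
x_1 = -6.7527 - 0.001*-385.1512 = -6.3675


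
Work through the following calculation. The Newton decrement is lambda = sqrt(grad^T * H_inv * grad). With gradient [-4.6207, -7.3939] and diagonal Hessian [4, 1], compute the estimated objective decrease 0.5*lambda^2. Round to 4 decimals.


Step 1: H is diagonal, so H^(-1) * g = [-1.1552, -7.3939].
Step 2: g^T H^(-1) g = sum_i g_i^2 / H_ii
  = (-4.6207)^2/4 + (-7.3939)^2/1
  = 5.3377 + 54.6698 = 60.0075
Step 3: Objective decrease = 0.5 * g^T H^(-1) g = 30.0037


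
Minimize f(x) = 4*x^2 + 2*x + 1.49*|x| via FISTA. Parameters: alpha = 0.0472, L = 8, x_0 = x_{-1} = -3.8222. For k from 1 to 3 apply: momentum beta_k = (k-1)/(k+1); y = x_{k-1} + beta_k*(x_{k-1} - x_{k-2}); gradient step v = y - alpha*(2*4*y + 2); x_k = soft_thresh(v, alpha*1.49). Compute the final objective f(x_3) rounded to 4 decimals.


FISTA on f(x) = 4*x^2 + 2*x + 1.49*|x|
L = 8, alpha = 0.0472
Iteration 1: beta = 0.0, y = -3.8222 + 0.0*(-3.8222 + 3.8222) = -3.8222
  grad(y) = -28.5776, v = y - alpha*grad = -2.4733
  prox(v) = soft_thresh(-2.4733, 0.0703) = -2.403
Iteration 2: beta = 0.3333, y = -2.403 + 0.3333*(-2.403 + 3.8222) = -1.9299
  grad(y) = -13.4396, v = y - alpha*grad = -1.2956
  prox(v) = soft_thresh(-1.2956, 0.0703) = -1.2253
Iteration 3: beta = 0.5, y = -1.2253 + 0.5*(-1.2253 + 2.403) = -0.6364
  grad(y) = -3.0912, v = y - alpha*grad = -0.4905
  prox(v) = soft_thresh(-0.4905, 0.0703) = -0.4202
f(x_3) = 4*(-0.4202)^2 + 2*(-0.4202) + 1.49*|-0.4202| = 0.4919


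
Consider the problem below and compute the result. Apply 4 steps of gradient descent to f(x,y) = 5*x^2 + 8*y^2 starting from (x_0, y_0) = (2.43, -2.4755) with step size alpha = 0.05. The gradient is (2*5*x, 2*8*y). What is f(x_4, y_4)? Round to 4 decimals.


Gradient descent on f(x,y) = 5*x^2 + 8*y^2.
Starting point: (2.43, -2.4755), alpha = 0.05
Step 1: grad_x = 2*5*2.43 = 24.3, grad_y = 2*8*-2.4755 = -39.608
  x_1 = 2.43 - 0.05*24.3 = 1.215
  y_1 = -2.4755 - 0.05*-39.608 = -0.4951
Step 2: grad_x = 2*5*1.215 = 12.15, grad_y = 2*8*-0.4951 = -7.9216
  x_2 = 1.215 - 0.05*12.15 = 0.6075
  y_2 = -0.4951 - 0.05*-7.9216 = -0.099
Step 3: grad_x = 2*5*0.6075 = 6.075, grad_y = 2*8*-0.099 = -1.5843
  x_3 = 0.6075 - 0.05*6.075 = 0.3038
  y_3 = -0.099 - 0.05*-1.5843 = -0.0198
Step 4: grad_x = 2*5*0.3038 = 3.0375, grad_y = 2*8*-0.0198 = -0.3169
  x_4 = 0.3038 - 0.05*3.0375 = 0.1519
  y_4 = -0.0198 - 0.05*-0.3169 = -0.004
f(0.1519, -0.004) = 5*0.1519^2 + 8*(-0.004)^2 = 0.1155


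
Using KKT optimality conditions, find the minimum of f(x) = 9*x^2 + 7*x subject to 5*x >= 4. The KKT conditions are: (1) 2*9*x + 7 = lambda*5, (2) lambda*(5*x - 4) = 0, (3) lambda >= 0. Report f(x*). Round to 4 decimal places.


Step 1: Try lambda = 0 (constraint inactive).
x_unc = -7/(2*9) = -0.3889
Check: 5*-0.3889 = -1.9445 < 4 -- violated!
Step 2: Constraint must be active: 5*x = 4
x* = 4/5 = 0.8
lambda = (2*9*0.8 + 7)/5 = 4.28
Step 3: Compute optimal value.
f(x*) = 9*0.8^2 + 7*0.8 = 11.36


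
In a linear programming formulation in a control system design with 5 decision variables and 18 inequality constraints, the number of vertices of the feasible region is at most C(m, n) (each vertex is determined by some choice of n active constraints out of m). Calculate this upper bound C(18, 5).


Each vertex corresponds to some choice of n active constraints out of m, so the number of vertices is at most C(m, n) = m! / (n!(m-n)!).
m = 18, n = 5
Numerator: 18 * 17 * 16 * 15 * 14
Denominator: 5! = 120
C(18, 5) = 8568


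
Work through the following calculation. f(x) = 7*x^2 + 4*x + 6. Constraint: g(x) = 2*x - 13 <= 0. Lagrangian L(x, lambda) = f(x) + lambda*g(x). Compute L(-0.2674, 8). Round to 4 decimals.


Step 1: Evaluate f(x).
f(-0.2674) = 7*(-0.2674)^2 + 4*(-0.2674) + 6 = 5.4309
Step 2: Evaluate g(x).
g(-0.2674) = 2*-0.2674 - 13 = -13.5348
Step 3: Compute Lagrangian.
L = 5.4309 + 8*-13.5348 = -102.8475


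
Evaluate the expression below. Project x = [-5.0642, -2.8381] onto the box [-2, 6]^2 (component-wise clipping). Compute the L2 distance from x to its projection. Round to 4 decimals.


Project each component onto [-2, 6].
clip(-5.0642) = -2.0, clip(-2.8381) = -2.0
Projection = [-2.0, -2.0]
Squared diffs: [9.3893, 0.7024]
Distance = sqrt(10.0917) = 3.1767


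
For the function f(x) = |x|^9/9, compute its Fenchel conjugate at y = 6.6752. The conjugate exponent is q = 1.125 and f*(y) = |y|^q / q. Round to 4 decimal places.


The conjugate exponent q satisfies 1/p + 1/q = 1.
p = 9, so q = 9/(9 - 1) = 1.125
|y|^q = 6.6752^1.125 = 8.463
f*(6.6752) = 8.463 / 1.125 = 7.5226


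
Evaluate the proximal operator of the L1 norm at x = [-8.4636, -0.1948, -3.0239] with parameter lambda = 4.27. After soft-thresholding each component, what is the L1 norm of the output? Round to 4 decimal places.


Soft-thresholding with lambda = 4.27:
prox(-8.4636) = sign(-8.4636)*max(|-8.4636| - 4.27, 0) = -4.1936
prox(-0.1948) = sign(-0.1948)*max(|-0.1948| - 4.27, 0) = 0.0
prox(-3.0239) = sign(-3.0239)*max(|-3.0239| - 4.27, 0) = 0.0
prox(x) = [-4.1936, 0.0, 0.0]
||prox(x)||_1 = 4.1936 + 0.0 + 0.0 = 4.1936


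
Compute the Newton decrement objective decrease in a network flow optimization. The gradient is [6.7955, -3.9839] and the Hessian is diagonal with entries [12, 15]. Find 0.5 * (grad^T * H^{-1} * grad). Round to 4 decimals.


Step 1: H is diagonal, so H^(-1) * g = [0.5663, -0.2656].
Step 2: g^T H^(-1) g = sum_i g_i^2 / H_ii
  = (6.7955)^2/12 + (-3.9839)^2/15
  = 3.8482 + 1.0581 = 4.9063
Step 3: Objective decrease = 0.5 * g^T H^(-1) g = 2.4532


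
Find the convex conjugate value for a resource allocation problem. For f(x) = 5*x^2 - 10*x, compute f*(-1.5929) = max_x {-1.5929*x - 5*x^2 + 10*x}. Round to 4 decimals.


f*(y) = sup_x {y*x - a*x^2 - b*x} = sup_x {(y-b)*x - a*x^2}
FOC: (y - b) - 2a*x = 0 => x* = (y - b)/(2a)
x* = (-1.5929 + 10)/(2*5) = 0.8407
f*(-1.5929) = (y-b)^2/(4a) = (-1.5929 + 10)^2/(4*5)
= 70.6793/20 = 3.534


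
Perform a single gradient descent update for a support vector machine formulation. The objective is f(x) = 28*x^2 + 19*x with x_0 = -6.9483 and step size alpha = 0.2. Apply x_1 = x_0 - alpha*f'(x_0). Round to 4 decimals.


We compute the gradient at x_0 and apply the update.
f'(x) = 56*x + 19
f'(-6.9483) = 56*-6.9483 + 19 = -370.1048
x_1 = -6.9483 - 0.2*-370.1048 = 67.0727


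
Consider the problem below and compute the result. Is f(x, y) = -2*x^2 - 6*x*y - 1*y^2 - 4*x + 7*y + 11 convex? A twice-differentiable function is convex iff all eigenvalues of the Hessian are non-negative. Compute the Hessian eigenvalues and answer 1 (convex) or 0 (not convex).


The Hessian of f(x,y) = -2*x^2 - 6*x*y - 1*y^2 - 4*x + 7*y + 11 is:
H = [[-4, -6], [-6, -2]]
Trace = -4 - 2 = -6
Determinant = -4*-2 - (-6)^2 = -28
Discriminant = (-6)^2 - 4*-28 = 148.0
Eigenvalues: lambda_1 = -9.0828, lambda_2 = 3.0828
The function is not convex.

0


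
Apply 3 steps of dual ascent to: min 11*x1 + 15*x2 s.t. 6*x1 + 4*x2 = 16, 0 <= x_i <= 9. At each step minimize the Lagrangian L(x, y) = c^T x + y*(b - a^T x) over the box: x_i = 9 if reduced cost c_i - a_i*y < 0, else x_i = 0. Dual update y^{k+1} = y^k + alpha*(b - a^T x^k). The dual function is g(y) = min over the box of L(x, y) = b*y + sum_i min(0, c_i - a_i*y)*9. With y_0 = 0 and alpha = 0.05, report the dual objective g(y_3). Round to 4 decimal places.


Dual ascent for LP: min 11*x1 + 15*x2, 6*x1 + 4*x2 = 16, 0 <= x_i <= 9
Step 1: y^k = 0.0, reduced costs: (11.0, 15.0)
  x^k = (0.0, 0.0), subgradient = b - a^T x = 16.0
  y^{k+1} = 0.0 + 0.05*16.0 = 0.8
Step 2: y^k = 0.8, reduced costs: (6.2, 11.8)
  x^k = (0.0, 0.0), subgradient = b - a^T x = 16.0
  y^{k+1} = 0.8 + 0.05*16.0 = 1.6
Step 3: y^k = 1.6, reduced costs: (1.4, 8.6)
  x^k = (0.0, 0.0), subgradient = b - a^T x = 16.0
  y^{k+1} = 1.6 + 0.05*16.0 = 2.4
Dual objective at y_3 = 2.4: reduced costs (-3.4, 5.4), box minimizer x = (9.0, 0.0)
g(y_3) = b*y + (c1 - a1*y)*x1 + (c2 - a2*y)*x2 = 16*2.4 + (-3.4)*9.0 + 5.4*0.0 = 38.4 - 30.6 + 0.0 = 7.8


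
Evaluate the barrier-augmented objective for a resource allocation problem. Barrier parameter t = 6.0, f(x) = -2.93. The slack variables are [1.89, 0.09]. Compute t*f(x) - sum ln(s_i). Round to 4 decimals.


Step 1: Compute log-barrier.
ln values: [0.6366, -2.4079]
phi = -(0.6366 - 2.4079) = 1.7714
Step 2: Compute augmented objective.
t*f(x) = 6.0*-2.93 = -17.58
Total = -17.58 + 1.7714 = -15.8086


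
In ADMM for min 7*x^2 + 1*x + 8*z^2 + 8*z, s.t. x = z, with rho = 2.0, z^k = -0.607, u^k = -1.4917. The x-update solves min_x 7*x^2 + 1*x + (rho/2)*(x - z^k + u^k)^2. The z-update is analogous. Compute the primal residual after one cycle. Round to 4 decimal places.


ADMM iteration with rho = 2.0, z^k = -0.607, u^k = -1.4917
Step 1: x-update.
Minimize 7*x^2 + 1*x + (2.0/2)*(x + 0.607 - 1.4917)^2
FOC: (2*7 + 2.0)*x = -1 + 2.0*(-0.607 + 1.4917)
x^{k+1} = 0.0481
Step 2: z-update.
Minimize 8*z^2 + 8*z + (2.0/2)*(0.0481 - z - 1.4917)^2
FOC: (2*8 + 2.0)*z = -8 + 2.0*(0.0481 - 1.4917)
z^{k+1} = -0.6048
Step 3: u-update.
u^{k+1} = -1.4917 + 0.0481 + 0.6048 = -0.8388
Step 4: Primal residual = |0.0481 + 0.6048| = 0.6529


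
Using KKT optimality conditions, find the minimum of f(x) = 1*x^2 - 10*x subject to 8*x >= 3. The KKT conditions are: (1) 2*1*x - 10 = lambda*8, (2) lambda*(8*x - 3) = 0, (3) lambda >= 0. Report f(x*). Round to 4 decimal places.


Step 1: Try lambda = 0 (constraint inactive).
Stationarity: 2*1*x - 10 = 0
x* = 10/(2*1) = 5.0
Check constraint: 8*5.0 = 40.0 >= 3 -- satisfied.
Step 2: Compute optimal value.
f(x*) = 1*5.0^2 - 10*5.0 = -25.0


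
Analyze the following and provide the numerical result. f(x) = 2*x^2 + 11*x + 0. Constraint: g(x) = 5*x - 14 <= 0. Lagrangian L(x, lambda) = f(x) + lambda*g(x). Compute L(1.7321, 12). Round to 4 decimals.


Step 1: Evaluate f(x).
f(1.7321) = 2*1.7321^2 + 11*1.7321 + 0 = 25.0534
Step 2: Evaluate g(x).
g(1.7321) = 5*1.7321 - 14 = -5.3395
Step 3: Compute Lagrangian.
L = 25.0534 + 12*-5.3395 = -39.0206


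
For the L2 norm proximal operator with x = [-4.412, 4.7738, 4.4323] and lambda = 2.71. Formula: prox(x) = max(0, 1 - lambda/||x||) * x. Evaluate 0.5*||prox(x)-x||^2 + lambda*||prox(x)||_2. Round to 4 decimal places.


Step 1: Compute ||x||.
||x|| = 7.8677
Step 2: Compute scaling factor.
scale = max(0, 1 - 2.71/7.8677) = 0.6556
Step 3: prox(x) = [-2.8923, 3.1295, 2.9056]
||prox(x)|| = 5.1577
Step 4: Proximal objective.
0.5*||prox-x||^2 = 3.6721
lambda*||prox|| = 13.9774
Total = 17.6493


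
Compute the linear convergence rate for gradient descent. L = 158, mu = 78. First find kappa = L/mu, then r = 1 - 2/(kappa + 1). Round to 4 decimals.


Step 1: Compute the condition number.
kappa = L/mu = 158/78 = 2.0256
Step 2: Compute the convergence rate.
r = 1 - 2/(kappa + 1) = 1 - 2*mu/(L + mu) = (L - mu)/(L + mu) = 80/236 = 0.339


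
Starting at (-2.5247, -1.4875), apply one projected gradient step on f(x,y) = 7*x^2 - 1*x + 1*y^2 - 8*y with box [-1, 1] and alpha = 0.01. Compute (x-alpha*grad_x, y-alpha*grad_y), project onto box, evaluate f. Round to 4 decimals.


Step 1: Compute gradient at (-2.5247, -1.4875).
grad_x = 2*7*-2.5247 - 1 = -36.3458
grad_y = 2*1*-1.4875 - 8 = -10.975
Step 2: Gradient step.
x_raw = -2.5247 - 0.01*-36.3458 = -2.1612
y_raw = -1.4875 - 0.01*-10.975 = -1.3778
Step 3: Project onto [-1, 1].
x_proj = clip(-2.1612) = -1.0
y_proj = clip(-1.3778) = -1.0
Step 4: Evaluate f.
f(-1.0, -1.0) = 17.0


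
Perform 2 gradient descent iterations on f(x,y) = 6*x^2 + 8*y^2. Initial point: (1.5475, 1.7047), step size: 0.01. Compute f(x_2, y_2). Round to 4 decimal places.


Gradient descent on f(x,y) = 6*x^2 + 8*y^2.
Starting point: (1.5475, 1.7047), alpha = 0.01
Step 1: grad_x = 2*6*1.5475 = 18.57, grad_y = 2*8*1.7047 = 27.2752
  x_1 = 1.5475 - 0.01*18.57 = 1.3618
  y_1 = 1.7047 - 0.01*27.2752 = 1.4319
Step 2: grad_x = 2*6*1.3618 = 16.3416, grad_y = 2*8*1.4319 = 22.9112
  x_2 = 1.3618 - 0.01*16.3416 = 1.1984
  y_2 = 1.4319 - 0.01*22.9112 = 1.2028
f(1.1984, 1.2028) = 6*1.1984^2 + 8*1.2028^2 = 20.1913


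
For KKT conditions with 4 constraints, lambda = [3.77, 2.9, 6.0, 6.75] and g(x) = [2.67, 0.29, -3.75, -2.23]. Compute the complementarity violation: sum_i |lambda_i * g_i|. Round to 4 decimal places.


KKT complementary slackness check:
lambda_1 * g_1 = 3.77 * 2.67 = 10.0659
lambda_2 * g_2 = 2.9 * 0.29 = 0.841
lambda_3 * g_3 = 6.0 * -3.75 = -22.5
lambda_4 * g_4 = 6.75 * -2.23 = -15.0525
Total violation = 10.0659 + 0.841 + 22.5 + 15.0525 = 48.4594


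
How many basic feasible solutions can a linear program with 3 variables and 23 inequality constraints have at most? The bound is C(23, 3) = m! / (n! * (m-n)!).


Each vertex corresponds to some choice of n active constraints out of m, so the number of vertices is at most C(m, n) = m! / (n!(m-n)!).
m = 23, n = 3
Numerator: 23 * 22 * 21
Denominator: 3! = 6
C(23, 3) = 1771


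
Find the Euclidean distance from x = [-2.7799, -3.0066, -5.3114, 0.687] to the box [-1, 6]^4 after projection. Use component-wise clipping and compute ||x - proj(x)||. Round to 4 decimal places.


Project each component onto [-1, 6].
clip(-2.7799) = -1.0, clip(-3.0066) = -1.0, clip(-5.3114) = -1.0, clip(0.687) = 0.687
Projection = [-1.0, -1.0, -1.0, 0.687]
Squared diffs: [3.168, 4.0264, 18.5882, 0.0]
Distance = sqrt(25.7826) = 5.0777


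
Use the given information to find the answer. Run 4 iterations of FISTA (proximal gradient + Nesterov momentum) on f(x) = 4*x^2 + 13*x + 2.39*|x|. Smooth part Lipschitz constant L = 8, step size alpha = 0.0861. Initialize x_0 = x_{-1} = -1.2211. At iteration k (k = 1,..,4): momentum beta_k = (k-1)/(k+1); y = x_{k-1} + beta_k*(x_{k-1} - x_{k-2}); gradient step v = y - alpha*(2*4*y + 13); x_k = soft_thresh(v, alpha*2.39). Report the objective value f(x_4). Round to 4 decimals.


FISTA on f(x) = 4*x^2 + 13*x + 2.39*|x|
L = 8, alpha = 0.0861
Iteration 1: beta = 0.0, y = -1.2211 + 0.0*(-1.2211 + 1.2211) = -1.2211
  grad(y) = 3.2312, v = y - alpha*grad = -1.4993
  prox(v) = soft_thresh(-1.4993, 0.2058) = -1.2935
Iteration 2: beta = 0.3333, y = -1.2935 + 0.3333*(-1.2935 + 1.2211) = -1.3177
  grad(y) = 2.4586, v = y - alpha*grad = -1.5294
  prox(v) = soft_thresh(-1.5294, 0.2058) = -1.3236
Iteration 3: beta = 0.5, y = -1.3236 + 0.5*(-1.3236 + 1.2935) = -1.3386
  grad(y) = 2.2912, v = y - alpha*grad = -1.5359
  prox(v) = soft_thresh(-1.5359, 0.2058) = -1.3301
Iteration 4: beta = 0.6, y = -1.3301 + 0.6*(-1.3301 + 1.3236) = -1.334
  grad(y) = 2.328, v = y - alpha*grad = -1.5344
  prox(v) = soft_thresh(-1.5344, 0.2058) = -1.3287
f(x_4) = 4*(-1.3287)^2 + 13*(-1.3287) + 2.39*|-1.3287| = -7.0357


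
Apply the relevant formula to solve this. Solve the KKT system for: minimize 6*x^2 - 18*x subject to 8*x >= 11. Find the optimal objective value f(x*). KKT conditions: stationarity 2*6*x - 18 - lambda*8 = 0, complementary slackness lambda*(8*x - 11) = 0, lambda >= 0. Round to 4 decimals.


Step 1: Try lambda = 0 (constraint inactive).
Stationarity: 2*6*x - 18 = 0
x* = 18/(2*6) = 1.5
Check constraint: 8*1.5 = 12.0 >= 11 -- satisfied.
Step 2: Compute optimal value.
f(x*) = 6*1.5^2 - 18*1.5 = -13.5


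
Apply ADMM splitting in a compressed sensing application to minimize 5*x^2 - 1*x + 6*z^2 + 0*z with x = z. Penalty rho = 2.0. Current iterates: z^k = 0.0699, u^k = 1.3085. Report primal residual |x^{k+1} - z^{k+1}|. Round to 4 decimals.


ADMM iteration with rho = 2.0, z^k = 0.0699, u^k = 1.3085
Step 1: x-update.
Minimize 5*x^2 - 1*x + (2.0/2)*(x - 0.0699 + 1.3085)^2
FOC: (2*5 + 2.0)*x = 1 + 2.0*(0.0699 - 1.3085)
x^{k+1} = -0.1231
Step 2: z-update.
Minimize 6*z^2 + 0*z + (2.0/2)*(-0.1231 - z + 1.3085)^2
FOC: (2*6 + 2.0)*z = 0 + 2.0*(-0.1231 + 1.3085)
z^{k+1} = 0.1693
Step 3: u-update.
u^{k+1} = 1.3085 - 0.1231 - 0.1693 = 1.0161
Step 4: Primal residual = |-0.1231 - 0.1693| = 0.2924


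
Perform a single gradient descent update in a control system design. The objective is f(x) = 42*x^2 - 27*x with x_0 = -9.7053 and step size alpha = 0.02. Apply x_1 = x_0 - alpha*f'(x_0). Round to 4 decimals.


We compute the gradient at x_0 and apply the update.
f'(x) = 84*x - 27
f'(-9.7053) = 84*-9.7053 - 27 = -842.2452
x_1 = -9.7053 - 0.02*-842.2452 = 7.1396


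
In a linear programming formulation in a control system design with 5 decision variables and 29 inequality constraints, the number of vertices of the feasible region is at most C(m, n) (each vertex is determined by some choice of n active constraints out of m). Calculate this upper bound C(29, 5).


Each vertex corresponds to some choice of n active constraints out of m, so the number of vertices is at most C(m, n) = m! / (n!(m-n)!).
m = 29, n = 5
Numerator: 29 * 28 * 27 * 26 * 25
Denominator: 5! = 120
C(29, 5) = 118755
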